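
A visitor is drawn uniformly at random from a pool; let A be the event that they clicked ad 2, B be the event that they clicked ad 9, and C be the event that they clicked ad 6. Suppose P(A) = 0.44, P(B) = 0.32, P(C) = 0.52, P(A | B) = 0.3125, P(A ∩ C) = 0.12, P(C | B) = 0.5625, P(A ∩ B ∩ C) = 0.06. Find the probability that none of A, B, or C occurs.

0.06

P(A ∩ B) = P(B)·P(A|B) = 0.32 × 0.3125 = 0.10
P(B ∩ C) = P(B)·P(C|B) = 0.32 × 0.5625 = 0.18
P(A ∪ B ∪ C) = 0.44 + 0.32 + 0.52 − 0.10 − 0.12 − 0.18 + 0.06 = 0.94
P(none) = 1 − 0.94 = 0.06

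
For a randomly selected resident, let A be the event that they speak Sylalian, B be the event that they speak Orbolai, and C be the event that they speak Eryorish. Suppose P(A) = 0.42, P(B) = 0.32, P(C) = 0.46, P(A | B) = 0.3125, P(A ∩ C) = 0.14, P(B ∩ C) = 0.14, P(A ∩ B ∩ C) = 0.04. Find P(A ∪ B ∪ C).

P(A ∩ B) = P(B)·P(A|B) = 0.32 × 0.3125 = 0.10
Inclusion–exclusion gives
P(A ∪ B ∪ C) = 0.42 + 0.32 + 0.46 − 0.10 − 0.14 − 0.14 + 0.04 = 0.86

0.86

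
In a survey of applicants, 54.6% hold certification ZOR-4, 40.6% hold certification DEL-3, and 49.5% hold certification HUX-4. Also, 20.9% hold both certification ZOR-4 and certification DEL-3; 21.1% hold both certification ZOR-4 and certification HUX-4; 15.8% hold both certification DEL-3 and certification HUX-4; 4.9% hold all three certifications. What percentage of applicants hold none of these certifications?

8.2%

P(at least one) = 54.6 + 40.6 + 49.5 − 20.9 − 21.1 − 15.8 + 4.9 = 91.8%
P(none) = 100% − 91.8% = 8.2%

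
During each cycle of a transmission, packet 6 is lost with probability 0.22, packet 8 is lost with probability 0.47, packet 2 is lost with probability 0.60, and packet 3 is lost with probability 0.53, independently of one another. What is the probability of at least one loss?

0.9222808

P(none) = (1 − 0.22) × (1 − 0.47) × (1 − 0.60) × (1 − 0.53) = 0.78 × 0.53 × 0.40 × 0.47 = 0.0777192
P(at least one) = 1 − 0.0777192 = 0.9222808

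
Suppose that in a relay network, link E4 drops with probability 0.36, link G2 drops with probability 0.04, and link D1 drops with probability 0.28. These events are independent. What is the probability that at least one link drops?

Since the events are independent, P(none) is the product of the individual non-occurrence probabilities.
P(none) = (1 − 0.36) × (1 − 0.04) × (1 − 0.28) = 0.64 × 0.96 × 0.72 = 0.442368
P(at least one) = 1 − 0.442368 = 0.557632

0.557632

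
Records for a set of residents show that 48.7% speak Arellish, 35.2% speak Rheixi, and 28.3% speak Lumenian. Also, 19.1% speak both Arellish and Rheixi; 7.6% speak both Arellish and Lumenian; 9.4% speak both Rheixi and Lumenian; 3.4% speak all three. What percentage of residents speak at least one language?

79.5%

Apply inclusion-exclusion:
P(≥1) = 48.7 + 35.2 + 28.3 − 19.1 − 7.6 − 9.4 + 3.4 = 79.5%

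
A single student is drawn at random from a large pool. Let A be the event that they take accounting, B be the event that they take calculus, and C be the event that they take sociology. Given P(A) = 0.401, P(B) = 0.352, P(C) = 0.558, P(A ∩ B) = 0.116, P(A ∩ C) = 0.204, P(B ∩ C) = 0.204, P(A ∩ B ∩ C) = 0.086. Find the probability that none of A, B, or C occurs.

0.127

P(A ∪ B ∪ C) = 0.401 + 0.352 + 0.558 − 0.116 − 0.204 − 0.204 + 0.086 = 0.873
P(none) = 1 − 0.873 = 0.127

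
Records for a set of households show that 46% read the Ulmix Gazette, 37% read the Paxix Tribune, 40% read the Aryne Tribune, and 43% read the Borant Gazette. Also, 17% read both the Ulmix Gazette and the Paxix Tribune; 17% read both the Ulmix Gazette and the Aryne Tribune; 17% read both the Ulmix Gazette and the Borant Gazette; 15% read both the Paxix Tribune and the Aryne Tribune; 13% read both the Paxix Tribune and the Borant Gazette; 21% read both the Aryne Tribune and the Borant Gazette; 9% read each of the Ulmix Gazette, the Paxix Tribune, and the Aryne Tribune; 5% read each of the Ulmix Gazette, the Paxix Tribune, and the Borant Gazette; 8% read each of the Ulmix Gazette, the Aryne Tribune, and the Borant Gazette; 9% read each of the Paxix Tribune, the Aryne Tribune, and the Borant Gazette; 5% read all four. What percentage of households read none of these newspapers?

Using inclusion–exclusion:
P(at least one) = 46 + 37 + 40 + 43 − 17 − 17 − 17 − 15 − 13 − 21 + 9 + 5 + 8 + 9 − 5 = 92%
P(none) = 100% − 92% = 8%

8%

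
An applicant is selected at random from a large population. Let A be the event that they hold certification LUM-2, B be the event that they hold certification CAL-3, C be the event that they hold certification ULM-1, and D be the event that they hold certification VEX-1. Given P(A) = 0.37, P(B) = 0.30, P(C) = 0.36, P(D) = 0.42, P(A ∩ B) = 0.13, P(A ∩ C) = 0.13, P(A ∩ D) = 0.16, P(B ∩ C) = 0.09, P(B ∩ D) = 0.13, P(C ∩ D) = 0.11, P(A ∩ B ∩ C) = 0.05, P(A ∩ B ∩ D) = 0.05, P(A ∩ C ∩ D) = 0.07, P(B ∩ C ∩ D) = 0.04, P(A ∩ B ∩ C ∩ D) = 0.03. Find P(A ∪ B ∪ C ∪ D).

0.88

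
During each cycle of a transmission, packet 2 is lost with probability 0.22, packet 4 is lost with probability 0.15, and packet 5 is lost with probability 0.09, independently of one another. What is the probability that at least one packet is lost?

0.39667

P(none) = (1 − 0.22) × (1 − 0.15) × (1 − 0.09) = 0.78 × 0.85 × 0.91 = 0.60333
P(at least one) = 1 − 0.60333 = 0.39667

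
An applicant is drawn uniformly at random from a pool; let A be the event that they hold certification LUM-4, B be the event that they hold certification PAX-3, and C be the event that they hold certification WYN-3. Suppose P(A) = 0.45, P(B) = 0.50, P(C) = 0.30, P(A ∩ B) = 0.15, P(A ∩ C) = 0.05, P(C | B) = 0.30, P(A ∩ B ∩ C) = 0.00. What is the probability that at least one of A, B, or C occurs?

P(B ∩ C) = P(B)·P(C|B) = 0.50 × 0.30 = 0.15
P(A ∪ B ∪ C) = 0.45 + 0.50 + 0.30 − 0.15 − 0.05 − 0.15 + 0.00 = 0.90

0.90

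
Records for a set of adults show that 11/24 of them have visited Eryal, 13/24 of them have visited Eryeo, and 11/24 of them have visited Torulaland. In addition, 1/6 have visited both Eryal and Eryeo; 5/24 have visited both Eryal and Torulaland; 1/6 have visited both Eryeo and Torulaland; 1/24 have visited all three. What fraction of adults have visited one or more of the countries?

Apply inclusion-exclusion:
P(union) = 11/24 + 13/24 + 11/24 − 1/6 − 5/24 − 1/6 + 1/24 = 23/24

23/24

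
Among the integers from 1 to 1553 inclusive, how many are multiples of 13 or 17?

203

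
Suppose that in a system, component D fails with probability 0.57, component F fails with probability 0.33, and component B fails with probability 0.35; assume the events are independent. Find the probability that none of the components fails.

0.187265

P(none) = (1 − 0.57) × (1 − 0.33) × (1 − 0.35) = 0.43 × 0.67 × 0.65 = 0.187265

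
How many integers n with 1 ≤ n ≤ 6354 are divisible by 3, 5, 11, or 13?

3510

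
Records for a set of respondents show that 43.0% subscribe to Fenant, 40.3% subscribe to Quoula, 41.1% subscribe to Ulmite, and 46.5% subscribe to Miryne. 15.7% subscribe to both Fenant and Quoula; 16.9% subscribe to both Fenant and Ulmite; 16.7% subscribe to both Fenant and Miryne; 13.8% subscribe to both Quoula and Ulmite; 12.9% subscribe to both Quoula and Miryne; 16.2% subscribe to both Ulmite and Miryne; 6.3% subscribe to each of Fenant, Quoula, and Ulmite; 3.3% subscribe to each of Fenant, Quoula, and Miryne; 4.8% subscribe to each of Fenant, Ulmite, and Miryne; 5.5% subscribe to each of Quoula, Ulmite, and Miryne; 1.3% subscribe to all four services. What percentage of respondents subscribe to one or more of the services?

Inclusion–exclusion gives
P(at least one) = 43.0 + 40.3 + 41.1 + 46.5 − 15.7 − 16.9 − 16.7 − 13.8 − 12.9 − 16.2 + 6.3 + 3.3 + 4.8 + 5.5 − 1.3 = 97.3%

97.3%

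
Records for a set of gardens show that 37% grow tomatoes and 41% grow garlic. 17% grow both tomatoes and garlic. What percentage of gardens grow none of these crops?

Using inclusion–exclusion:
P(union) = 37 + 41 − 17 = 61%
P(none) = 100% − 61% = 39%

39%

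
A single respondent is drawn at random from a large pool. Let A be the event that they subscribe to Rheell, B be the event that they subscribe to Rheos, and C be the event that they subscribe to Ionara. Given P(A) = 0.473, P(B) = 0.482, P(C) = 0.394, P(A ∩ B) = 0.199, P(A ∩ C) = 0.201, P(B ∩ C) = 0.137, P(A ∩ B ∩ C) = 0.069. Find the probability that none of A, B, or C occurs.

0.119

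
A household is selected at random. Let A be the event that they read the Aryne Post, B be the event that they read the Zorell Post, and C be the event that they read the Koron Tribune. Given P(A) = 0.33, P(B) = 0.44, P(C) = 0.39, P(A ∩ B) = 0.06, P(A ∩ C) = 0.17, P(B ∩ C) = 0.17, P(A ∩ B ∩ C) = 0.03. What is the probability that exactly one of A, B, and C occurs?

P(exactly one) = 0.33 + 0.44 + 0.39 − 2·0.06 − 2·0.17 − 2·0.17 + 3·0.03 = 0.45

0.45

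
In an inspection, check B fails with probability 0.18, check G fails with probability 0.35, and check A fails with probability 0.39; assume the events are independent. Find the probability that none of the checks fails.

P(none) = (1 − 0.18) × (1 − 0.35) × (1 − 0.39) = 0.82 × 0.65 × 0.61 = 0.32513

0.32513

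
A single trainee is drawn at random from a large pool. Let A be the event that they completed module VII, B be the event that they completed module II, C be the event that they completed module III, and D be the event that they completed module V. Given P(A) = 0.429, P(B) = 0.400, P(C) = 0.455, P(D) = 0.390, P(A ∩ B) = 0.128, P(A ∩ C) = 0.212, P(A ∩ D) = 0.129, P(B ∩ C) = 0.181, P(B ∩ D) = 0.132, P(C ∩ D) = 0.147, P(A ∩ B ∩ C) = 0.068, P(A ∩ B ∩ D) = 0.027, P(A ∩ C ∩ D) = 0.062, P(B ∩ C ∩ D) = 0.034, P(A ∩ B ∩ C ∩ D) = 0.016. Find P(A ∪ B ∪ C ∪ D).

0.920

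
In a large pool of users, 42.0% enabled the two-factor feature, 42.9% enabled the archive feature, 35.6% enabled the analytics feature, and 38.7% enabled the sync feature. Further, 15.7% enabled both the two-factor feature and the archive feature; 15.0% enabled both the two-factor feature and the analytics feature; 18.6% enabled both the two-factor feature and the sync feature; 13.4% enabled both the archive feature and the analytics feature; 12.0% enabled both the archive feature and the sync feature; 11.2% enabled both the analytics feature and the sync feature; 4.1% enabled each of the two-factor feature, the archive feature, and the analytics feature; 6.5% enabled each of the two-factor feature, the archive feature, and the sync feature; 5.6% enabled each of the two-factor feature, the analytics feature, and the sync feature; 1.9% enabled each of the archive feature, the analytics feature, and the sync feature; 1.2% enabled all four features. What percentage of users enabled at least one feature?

90.2%

P(union) = 42.0 + 42.9 + 35.6 + 38.7 − 15.7 − 15.0 − 18.6 − 13.4 − 12.0 − 11.2 + 4.1 + 6.5 + 5.6 + 1.9 − 1.2 = 90.2%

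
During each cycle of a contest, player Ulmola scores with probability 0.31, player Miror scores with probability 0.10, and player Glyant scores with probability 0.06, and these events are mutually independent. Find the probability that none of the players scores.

0.58374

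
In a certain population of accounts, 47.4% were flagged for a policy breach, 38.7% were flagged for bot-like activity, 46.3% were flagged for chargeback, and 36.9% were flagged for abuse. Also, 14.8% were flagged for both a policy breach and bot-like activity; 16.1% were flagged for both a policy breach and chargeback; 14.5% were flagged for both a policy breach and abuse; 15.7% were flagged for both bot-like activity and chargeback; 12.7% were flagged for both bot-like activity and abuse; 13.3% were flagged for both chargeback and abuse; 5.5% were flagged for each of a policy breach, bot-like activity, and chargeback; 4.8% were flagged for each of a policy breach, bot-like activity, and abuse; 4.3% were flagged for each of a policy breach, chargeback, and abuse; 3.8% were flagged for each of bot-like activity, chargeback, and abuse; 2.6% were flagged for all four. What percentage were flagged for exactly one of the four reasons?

By inclusion–exclusion (exactly-one form):
P(exactly one) = 47.4 + 38.7 + 46.3 + 36.9 − 2·14.8 − 2·16.1 − 2·14.5 − 2·15.7 − 2·12.7 − 2·13.3 + 3·5.5 + 3·4.8 + 3·4.3 + 3·3.8 − 4·2.6 = 39.9%

39.9%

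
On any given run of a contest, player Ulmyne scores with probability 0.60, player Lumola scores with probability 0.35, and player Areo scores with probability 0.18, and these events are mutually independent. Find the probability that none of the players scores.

0.2132

P(none) = (1 − 0.60) × (1 − 0.35) × (1 − 0.18) = 0.40 × 0.65 × 0.82 = 0.2132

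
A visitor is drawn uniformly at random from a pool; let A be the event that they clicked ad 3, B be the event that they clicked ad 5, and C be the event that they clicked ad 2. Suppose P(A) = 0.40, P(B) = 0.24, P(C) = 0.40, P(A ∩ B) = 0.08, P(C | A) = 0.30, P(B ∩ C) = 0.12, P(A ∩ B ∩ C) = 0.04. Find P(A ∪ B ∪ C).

P(A ∩ C) = P(A)·P(C|A) = 0.40 × 0.30 = 0.12
By inclusion-exclusion,
P(A ∪ B ∪ C) = 0.40 + 0.24 + 0.40 − 0.08 − 0.12 − 0.12 + 0.04 = 0.76

0.76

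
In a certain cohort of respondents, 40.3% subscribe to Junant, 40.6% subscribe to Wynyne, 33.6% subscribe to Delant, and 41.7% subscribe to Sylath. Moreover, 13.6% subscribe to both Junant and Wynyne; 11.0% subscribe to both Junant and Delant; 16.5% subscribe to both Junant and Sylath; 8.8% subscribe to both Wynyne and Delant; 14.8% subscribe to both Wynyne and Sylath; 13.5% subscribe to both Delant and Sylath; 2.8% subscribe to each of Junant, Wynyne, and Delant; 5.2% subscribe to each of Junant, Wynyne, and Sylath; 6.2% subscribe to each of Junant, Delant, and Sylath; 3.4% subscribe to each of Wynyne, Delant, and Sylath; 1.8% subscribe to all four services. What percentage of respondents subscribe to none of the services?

Using inclusion–exclusion:
P(union) = 40.3 + 40.6 + 33.6 + 41.7 − 13.6 − 11.0 − 16.5 − 8.8 − 14.8 − 13.5 + 2.8 + 5.2 + 6.2 + 3.4 − 1.8 = 93.8%
P(none) = 100% − 93.8% = 6.2%

6.2%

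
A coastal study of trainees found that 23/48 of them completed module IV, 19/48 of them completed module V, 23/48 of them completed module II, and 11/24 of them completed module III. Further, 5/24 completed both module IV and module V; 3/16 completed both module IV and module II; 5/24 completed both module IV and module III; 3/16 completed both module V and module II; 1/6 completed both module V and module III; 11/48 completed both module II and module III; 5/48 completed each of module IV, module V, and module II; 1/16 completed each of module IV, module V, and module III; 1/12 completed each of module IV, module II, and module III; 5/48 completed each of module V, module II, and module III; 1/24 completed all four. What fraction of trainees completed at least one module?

15/16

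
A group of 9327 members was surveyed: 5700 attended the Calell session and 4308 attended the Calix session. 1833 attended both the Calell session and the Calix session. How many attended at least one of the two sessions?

Inclusion–exclusion gives
N(≥1) = 5700 + 4308 − 1833 = 8175

8175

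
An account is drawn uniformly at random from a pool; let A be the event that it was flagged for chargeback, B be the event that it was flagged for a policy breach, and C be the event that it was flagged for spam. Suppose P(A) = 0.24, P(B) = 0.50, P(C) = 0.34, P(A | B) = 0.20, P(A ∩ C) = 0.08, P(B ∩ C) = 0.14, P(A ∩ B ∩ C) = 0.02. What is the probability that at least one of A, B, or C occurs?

P(A ∩ B) = P(B)·P(A|B) = 0.50 × 0.20 = 0.10
By inclusion-exclusion,
P(A ∪ B ∪ C) = 0.24 + 0.50 + 0.34 − 0.10 − 0.08 − 0.14 + 0.02 = 0.78

0.78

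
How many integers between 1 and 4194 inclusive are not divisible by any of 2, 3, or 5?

1119

Apply inclusion-exclusion:
floor(4194/2) + floor(4194/3) + floor(4194/5) − floor(4194/6) − floor(4194/10) − floor(4194/15) + floor(4194/30) = 2097 + 1398 + 838 − 699 − 419 − 279 + 139 = 3075
4194 − 3075 = 1119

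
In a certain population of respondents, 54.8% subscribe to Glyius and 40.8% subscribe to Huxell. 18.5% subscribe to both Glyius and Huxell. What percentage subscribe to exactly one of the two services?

P(exactly one) = 54.8 + 40.8 − 2·18.5 = 58.6%

58.6%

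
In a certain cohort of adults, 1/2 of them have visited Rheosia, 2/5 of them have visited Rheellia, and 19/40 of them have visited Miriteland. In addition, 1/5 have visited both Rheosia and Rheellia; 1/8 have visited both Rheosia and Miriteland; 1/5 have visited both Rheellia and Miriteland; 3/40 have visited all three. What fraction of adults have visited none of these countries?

Using inclusion–exclusion:
P(at least one) = 1/2 + 2/5 + 19/40 − 1/5 − 1/8 − 1/5 + 3/40 = 37/40
P(none) = 1 − 37/40 = 3/40

3/40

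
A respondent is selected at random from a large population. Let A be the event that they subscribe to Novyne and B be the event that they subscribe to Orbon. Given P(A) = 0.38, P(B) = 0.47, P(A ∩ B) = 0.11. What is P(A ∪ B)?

0.74

P(A ∪ B) = 0.38 + 0.47 − 0.11 = 0.74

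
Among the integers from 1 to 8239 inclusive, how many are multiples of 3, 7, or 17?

By inclusion–exclusion:
2746 + 1177 + 484 − 392 − 161 − 69 + 23 = 3808

3808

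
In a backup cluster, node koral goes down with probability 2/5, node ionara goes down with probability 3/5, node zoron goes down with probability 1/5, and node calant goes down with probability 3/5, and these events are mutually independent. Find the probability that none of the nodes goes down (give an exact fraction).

48/625

P(none) = (1 − 2/5) × (1 − 3/5) × (1 − 1/5) × (1 − 3/5) = 3/5 × 2/5 × 4/5 × 2/5 = 48/625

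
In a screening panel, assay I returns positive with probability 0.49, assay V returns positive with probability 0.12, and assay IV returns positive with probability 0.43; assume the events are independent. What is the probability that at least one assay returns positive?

P(none) = (1 − 0.49) × (1 − 0.12) × (1 − 0.43) = 0.51 × 0.88 × 0.57 = 0.255816
P(at least one) = 1 − 0.255816 = 0.744184

0.744184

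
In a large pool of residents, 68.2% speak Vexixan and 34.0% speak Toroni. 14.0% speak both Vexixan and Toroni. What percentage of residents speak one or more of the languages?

88.2%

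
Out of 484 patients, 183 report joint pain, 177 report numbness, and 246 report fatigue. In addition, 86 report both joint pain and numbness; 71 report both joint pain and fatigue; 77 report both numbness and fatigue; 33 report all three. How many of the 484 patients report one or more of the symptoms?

N(≥1) = 183 + 177 + 246 − 86 − 71 − 77 + 33 = 405

405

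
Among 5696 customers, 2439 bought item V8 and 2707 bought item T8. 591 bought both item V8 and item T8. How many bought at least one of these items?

4555

Apply inclusion-exclusion:
N(≥1) = 2439 + 2707 − 591 = 4555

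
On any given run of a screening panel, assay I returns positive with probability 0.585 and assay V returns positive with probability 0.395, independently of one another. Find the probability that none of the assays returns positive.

0.251075

P(none) = (1 − 0.585) × (1 − 0.395) = 0.415 × 0.605 = 0.251075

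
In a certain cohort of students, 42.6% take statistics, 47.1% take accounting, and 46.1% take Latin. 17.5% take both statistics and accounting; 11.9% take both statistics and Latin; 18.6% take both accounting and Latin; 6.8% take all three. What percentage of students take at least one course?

94.6%

By inclusion–exclusion:
P(union) = 42.6 + 47.1 + 46.1 − 17.5 − 11.9 − 18.6 + 6.8 = 94.6%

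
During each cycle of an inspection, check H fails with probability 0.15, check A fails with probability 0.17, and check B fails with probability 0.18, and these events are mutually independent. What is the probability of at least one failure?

Independence gives P(none) = ∏(1 − pᵢ).
P(none) = (1 − 0.15) × (1 − 0.17) × (1 − 0.18) = 0.85 × 0.83 × 0.82 = 0.57851
P(at least one) = 1 − 0.57851 = 0.42149

0.42149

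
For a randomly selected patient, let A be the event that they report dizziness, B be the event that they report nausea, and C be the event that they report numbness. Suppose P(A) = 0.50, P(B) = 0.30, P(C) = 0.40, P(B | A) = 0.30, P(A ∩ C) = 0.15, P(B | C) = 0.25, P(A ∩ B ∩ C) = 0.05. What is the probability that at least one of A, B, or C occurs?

P(A ∩ B) = P(A)·P(B|A) = 0.50 × 0.30 = 0.15
P(B ∩ C) = P(C)·P(B|C) = 0.40 × 0.25 = 0.10
Inclusion–exclusion gives
P(A ∪ B ∪ C) = 0.50 + 0.30 + 0.40 − 0.15 − 0.15 − 0.10 + 0.05 = 0.85

0.85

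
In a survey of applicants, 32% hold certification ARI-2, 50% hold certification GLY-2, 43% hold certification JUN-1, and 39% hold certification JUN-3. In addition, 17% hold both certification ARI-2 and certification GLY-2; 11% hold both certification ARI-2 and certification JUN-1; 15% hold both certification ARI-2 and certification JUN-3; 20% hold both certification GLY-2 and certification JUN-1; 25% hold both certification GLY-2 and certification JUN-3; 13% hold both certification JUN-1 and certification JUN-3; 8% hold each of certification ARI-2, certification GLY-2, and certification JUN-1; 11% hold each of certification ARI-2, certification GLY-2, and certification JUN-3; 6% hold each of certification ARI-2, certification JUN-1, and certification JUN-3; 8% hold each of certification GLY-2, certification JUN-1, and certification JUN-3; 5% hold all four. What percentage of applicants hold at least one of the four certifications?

Using inclusion–exclusion:
P(union) = 32 + 50 + 43 + 39 − 17 − 11 − 15 − 20 − 25 − 13 + 8 + 11 + 6 + 8 − 5 = 91%

91%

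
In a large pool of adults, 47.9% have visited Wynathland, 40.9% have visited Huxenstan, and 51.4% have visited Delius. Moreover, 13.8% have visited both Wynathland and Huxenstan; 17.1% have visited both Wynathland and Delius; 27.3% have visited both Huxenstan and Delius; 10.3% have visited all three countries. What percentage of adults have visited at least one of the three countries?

92.3%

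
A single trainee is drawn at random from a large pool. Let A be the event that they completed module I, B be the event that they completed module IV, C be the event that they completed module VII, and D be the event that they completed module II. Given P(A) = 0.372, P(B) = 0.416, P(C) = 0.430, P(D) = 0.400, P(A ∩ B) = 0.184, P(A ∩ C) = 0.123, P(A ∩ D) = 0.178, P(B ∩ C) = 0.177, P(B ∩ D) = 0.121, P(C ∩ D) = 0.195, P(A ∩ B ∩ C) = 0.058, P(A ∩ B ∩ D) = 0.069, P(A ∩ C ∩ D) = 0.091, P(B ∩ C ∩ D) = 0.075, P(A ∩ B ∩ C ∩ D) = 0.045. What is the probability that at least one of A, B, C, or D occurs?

0.888

P(A ∪ B ∪ C ∪ D) = 0.372 + 0.416 + 0.430 + 0.400 − 0.184 − 0.123 − 0.178 − 0.177 − 0.121 − 0.195 + 0.058 + 0.069 + 0.091 + 0.075 − 0.045 = 0.888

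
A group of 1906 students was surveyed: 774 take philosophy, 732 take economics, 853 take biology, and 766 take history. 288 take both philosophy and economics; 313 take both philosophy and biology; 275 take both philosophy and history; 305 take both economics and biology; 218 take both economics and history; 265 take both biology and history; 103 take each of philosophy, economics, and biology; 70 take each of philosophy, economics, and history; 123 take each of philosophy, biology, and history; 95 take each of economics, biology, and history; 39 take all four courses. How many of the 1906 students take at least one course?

Using inclusion–exclusion:
N(≥1) = 774 + 732 + 853 + 766 − 288 − 313 − 275 − 305 − 218 − 265 + 103 + 70 + 123 + 95 − 39 = 1813

1813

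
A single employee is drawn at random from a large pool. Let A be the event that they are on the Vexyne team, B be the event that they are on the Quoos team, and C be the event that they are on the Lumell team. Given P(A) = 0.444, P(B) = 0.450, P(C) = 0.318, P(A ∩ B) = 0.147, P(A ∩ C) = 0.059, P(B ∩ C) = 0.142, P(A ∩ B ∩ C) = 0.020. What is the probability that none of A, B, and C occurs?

Inclusion–exclusion gives
P(A ∪ B ∪ C) = 0.444 + 0.450 + 0.318 − 0.147 − 0.059 − 0.142 + 0.020 = 0.884
P(none) = 1 − 0.884 = 0.116

0.116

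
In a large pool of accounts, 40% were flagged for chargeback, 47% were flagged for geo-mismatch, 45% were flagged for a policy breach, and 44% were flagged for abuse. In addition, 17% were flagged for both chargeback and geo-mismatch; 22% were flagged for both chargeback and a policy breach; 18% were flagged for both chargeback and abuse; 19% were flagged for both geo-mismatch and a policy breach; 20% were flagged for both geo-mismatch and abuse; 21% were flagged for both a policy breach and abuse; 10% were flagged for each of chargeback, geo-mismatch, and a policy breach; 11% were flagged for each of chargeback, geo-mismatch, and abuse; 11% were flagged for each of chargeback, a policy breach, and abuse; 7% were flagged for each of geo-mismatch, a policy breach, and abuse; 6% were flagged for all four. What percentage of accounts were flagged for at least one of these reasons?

92%

P(≥1) = 40 + 47 + 45 + 44 − 17 − 22 − 18 − 19 − 20 − 21 + 10 + 11 + 11 + 7 − 6 = 92%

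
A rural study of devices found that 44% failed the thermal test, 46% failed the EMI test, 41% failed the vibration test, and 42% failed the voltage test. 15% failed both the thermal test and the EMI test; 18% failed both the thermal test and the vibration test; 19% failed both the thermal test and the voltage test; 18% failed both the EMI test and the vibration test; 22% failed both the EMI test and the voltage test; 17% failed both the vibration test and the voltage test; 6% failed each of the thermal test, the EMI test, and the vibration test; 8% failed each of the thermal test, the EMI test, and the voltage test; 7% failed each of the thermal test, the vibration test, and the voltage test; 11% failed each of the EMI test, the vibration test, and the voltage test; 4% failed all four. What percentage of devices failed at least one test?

92%

Inclusion–exclusion gives
P(union) = 44 + 46 + 41 + 42 − 15 − 18 − 19 − 18 − 22 − 17 + 6 + 8 + 7 + 11 − 4 = 92%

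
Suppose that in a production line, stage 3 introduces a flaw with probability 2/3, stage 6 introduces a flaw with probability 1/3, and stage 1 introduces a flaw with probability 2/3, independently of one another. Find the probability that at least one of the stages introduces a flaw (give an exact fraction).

25/27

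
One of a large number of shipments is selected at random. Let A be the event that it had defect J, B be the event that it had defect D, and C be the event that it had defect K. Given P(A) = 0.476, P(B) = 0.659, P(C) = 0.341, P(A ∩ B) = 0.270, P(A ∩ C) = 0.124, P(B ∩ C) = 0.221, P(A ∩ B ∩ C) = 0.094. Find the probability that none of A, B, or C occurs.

0.045

Using inclusion–exclusion:
P(A ∪ B ∪ C) = 0.476 + 0.659 + 0.341 − 0.270 − 0.124 − 0.221 + 0.094 = 0.955
P(none) = 1 − 0.955 = 0.045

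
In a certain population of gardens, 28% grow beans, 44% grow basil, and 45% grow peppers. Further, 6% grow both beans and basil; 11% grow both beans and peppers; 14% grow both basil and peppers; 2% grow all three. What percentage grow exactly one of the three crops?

61%

By inclusion–exclusion (exactly-one form):
P(exactly one) = 28 + 44 + 45 − 2·6 − 2·11 − 2·14 + 3·2 = 61%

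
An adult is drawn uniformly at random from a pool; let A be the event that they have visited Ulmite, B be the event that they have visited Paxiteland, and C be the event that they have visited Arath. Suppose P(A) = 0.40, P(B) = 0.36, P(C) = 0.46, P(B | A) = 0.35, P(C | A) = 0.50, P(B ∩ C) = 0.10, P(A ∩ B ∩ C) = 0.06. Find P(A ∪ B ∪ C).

0.84

P(A ∩ B) = P(A)·P(B|A) = 0.40 × 0.35 = 0.14
P(A ∩ C) = P(A)·P(C|A) = 0.40 × 0.50 = 0.20
Using inclusion–exclusion:
P(A ∪ B ∪ C) = 0.40 + 0.36 + 0.46 − 0.14 − 0.20 − 0.10 + 0.06 = 0.84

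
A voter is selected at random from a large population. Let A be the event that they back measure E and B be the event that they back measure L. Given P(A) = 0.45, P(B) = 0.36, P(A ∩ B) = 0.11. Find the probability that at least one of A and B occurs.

P(A ∪ B) = 0.45 + 0.36 − 0.11 = 0.70

0.70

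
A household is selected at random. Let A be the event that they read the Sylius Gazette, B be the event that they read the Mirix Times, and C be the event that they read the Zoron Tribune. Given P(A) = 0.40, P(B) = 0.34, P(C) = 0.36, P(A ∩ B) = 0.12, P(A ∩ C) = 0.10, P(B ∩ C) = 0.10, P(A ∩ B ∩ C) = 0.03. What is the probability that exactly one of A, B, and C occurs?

0.55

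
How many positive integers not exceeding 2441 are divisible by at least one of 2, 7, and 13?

1475

⌊2441/2⌋ + ⌊2441/7⌋ + ⌊2441/13⌋ − ⌊2441/14⌋ − ⌊2441/26⌋ − ⌊2441/91⌋ + ⌊2441/182⌋ = 1220 + 348 + 187 − 174 − 93 − 26 + 13 = 1475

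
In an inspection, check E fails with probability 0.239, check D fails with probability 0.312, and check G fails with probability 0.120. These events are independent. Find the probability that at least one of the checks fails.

0.53926016

Independence gives P(none) = ∏(1 − pᵢ).
P(none) = (1 − 0.239) × (1 − 0.312) × (1 − 0.120) = 0.761 × 0.688 × 0.880 = 0.46073984
P(at least one) = 1 − 0.46073984 = 0.53926016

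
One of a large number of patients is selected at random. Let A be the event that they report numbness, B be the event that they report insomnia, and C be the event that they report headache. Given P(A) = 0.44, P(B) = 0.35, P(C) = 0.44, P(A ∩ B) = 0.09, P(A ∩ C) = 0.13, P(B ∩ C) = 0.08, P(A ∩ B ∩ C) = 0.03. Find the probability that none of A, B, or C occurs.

By inclusion-exclusion,
P(A ∪ B ∪ C) = 0.44 + 0.35 + 0.44 − 0.09 − 0.13 − 0.08 + 0.03 = 0.96
P(none) = 1 − 0.96 = 0.04

0.04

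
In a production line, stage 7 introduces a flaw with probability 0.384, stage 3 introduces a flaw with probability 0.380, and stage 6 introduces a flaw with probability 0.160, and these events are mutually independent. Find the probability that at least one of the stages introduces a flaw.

P(none) = (1 − 0.384) × (1 − 0.380) × (1 − 0.160) = 0.616 × 0.620 × 0.840 = 0.3208128
P(at least one) = 1 − 0.3208128 = 0.6791872

0.6791872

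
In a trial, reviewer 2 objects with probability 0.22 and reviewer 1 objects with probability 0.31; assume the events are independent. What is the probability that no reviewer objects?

0.5382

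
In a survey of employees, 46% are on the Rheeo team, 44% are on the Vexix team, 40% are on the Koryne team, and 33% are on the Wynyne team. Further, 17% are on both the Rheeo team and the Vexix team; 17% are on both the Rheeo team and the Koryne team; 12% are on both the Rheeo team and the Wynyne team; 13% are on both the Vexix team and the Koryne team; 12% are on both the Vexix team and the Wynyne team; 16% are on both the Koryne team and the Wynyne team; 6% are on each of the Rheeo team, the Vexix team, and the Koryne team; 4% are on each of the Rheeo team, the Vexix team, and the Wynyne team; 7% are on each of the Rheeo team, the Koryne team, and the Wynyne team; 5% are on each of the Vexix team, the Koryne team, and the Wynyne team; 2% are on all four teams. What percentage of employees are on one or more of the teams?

96%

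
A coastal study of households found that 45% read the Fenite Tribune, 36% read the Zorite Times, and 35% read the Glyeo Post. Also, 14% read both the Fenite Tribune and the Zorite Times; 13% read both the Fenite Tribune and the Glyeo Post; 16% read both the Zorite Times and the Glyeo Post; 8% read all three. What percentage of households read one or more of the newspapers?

81%

P(at least one) = 45 + 36 + 35 − 14 − 13 − 16 + 8 = 81%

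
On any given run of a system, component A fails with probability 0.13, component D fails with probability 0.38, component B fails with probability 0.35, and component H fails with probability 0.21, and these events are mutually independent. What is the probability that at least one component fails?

0.7230181

Independence gives P(none) = ∏(1 − pᵢ).
P(none) = (1 − 0.13) × (1 − 0.38) × (1 − 0.35) × (1 − 0.21) = 0.87 × 0.62 × 0.65 × 0.79 = 0.2769819
P(at least one) = 1 − 0.2769819 = 0.7230181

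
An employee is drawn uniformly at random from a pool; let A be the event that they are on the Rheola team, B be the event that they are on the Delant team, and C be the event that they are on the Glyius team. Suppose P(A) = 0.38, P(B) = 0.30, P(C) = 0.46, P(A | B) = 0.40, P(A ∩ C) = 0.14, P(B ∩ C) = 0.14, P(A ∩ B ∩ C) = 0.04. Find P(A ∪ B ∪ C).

P(A ∩ B) = P(B)·P(A|B) = 0.30 × 0.40 = 0.12
P(A ∪ B ∪ C) = 0.38 + 0.30 + 0.46 − 0.12 − 0.14 − 0.14 + 0.04 = 0.78

0.78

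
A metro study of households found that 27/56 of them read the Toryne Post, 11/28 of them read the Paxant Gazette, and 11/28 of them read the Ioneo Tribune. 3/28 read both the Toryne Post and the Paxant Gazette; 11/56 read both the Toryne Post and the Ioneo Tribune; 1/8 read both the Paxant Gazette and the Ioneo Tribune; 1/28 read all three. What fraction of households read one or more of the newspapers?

7/8

Apply inclusion-exclusion:
P(at least one) = 27/56 + 11/28 + 11/28 − 3/28 − 11/56 − 1/8 + 1/28 = 7/8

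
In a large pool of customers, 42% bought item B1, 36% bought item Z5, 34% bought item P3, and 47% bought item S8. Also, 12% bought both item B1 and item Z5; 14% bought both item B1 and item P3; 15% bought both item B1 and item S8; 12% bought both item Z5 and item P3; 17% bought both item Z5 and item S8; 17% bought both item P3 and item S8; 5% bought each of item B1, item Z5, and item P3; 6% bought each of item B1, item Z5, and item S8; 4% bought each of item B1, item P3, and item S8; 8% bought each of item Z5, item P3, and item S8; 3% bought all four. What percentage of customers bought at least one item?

P(at least one) = 42 + 36 + 34 + 47 − 12 − 14 − 15 − 12 − 17 − 17 + 5 + 6 + 4 + 8 − 3 = 92%

92%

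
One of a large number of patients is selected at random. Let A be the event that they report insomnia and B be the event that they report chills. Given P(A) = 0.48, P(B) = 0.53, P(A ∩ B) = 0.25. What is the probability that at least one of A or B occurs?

0.76

By inclusion–exclusion:
P(A ∪ B) = 0.48 + 0.53 − 0.25 = 0.76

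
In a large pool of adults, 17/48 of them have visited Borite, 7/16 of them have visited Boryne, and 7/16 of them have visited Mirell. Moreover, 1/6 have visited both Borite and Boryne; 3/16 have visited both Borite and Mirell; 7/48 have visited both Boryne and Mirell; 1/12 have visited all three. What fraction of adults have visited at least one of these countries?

13/16

P(union) = 17/48 + 7/16 + 7/16 − 1/6 − 3/16 − 7/48 + 1/12 = 13/16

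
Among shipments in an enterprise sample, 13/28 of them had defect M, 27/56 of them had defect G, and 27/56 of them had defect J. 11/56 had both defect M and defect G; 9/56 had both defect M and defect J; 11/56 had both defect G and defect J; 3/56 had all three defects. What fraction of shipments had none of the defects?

Apply inclusion-exclusion:
P(union) = 13/28 + 27/56 + 27/56 − 11/56 − 9/56 − 11/56 + 3/56 = 13/14
P(none) = 1 − 13/14 = 1/14

1/14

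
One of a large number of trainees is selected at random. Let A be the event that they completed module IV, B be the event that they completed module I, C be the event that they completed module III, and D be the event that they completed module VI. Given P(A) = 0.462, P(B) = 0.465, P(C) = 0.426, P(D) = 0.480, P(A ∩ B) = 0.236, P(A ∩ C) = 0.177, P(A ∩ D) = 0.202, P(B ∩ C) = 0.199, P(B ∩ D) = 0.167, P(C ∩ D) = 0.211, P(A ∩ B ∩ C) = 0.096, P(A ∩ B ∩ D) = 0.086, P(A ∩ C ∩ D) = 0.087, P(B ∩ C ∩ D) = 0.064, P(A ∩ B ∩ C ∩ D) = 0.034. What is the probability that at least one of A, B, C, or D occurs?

0.940

Apply inclusion-exclusion:
P(A ∪ B ∪ C ∪ D) = 0.462 + 0.465 + 0.426 + 0.480 − 0.236 − 0.177 − 0.202 − 0.199 − 0.167 − 0.211 + 0.096 + 0.086 + 0.087 + 0.064 − 0.034 = 0.940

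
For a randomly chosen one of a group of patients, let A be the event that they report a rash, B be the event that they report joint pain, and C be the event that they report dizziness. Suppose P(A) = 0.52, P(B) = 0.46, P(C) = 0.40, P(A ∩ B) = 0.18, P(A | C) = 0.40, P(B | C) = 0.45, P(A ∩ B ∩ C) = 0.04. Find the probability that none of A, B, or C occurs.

P(A ∩ C) = P(C)·P(A|C) = 0.40 × 0.40 = 0.16
P(B ∩ C) = P(C)·P(B|C) = 0.40 × 0.45 = 0.18
By inclusion-exclusion,
P(A ∪ B ∪ C) = 0.52 + 0.46 + 0.40 − 0.18 − 0.16 − 0.18 + 0.04 = 0.90
P(none) = 1 − 0.90 = 0.10

0.10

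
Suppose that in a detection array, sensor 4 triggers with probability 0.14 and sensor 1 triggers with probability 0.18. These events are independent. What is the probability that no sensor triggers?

0.7052

P(none) = (1 − 0.14) × (1 − 0.18) = 0.86 × 0.82 = 0.7052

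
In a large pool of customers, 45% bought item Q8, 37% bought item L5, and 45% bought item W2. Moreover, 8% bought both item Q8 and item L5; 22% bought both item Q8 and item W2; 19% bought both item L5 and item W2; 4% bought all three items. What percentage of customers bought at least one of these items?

By inclusion–exclusion:
P(at least one) = 45 + 37 + 45 − 8 − 22 − 19 + 4 = 82%

82%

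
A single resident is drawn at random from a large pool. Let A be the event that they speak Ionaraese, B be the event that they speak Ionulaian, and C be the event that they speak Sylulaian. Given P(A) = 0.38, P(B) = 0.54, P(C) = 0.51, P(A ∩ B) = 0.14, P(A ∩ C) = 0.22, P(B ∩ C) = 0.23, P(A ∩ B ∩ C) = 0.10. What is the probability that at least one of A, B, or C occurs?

Inclusion–exclusion gives
P(A ∪ B ∪ C) = 0.38 + 0.54 + 0.51 − 0.14 − 0.22 − 0.23 + 0.10 = 0.94

0.94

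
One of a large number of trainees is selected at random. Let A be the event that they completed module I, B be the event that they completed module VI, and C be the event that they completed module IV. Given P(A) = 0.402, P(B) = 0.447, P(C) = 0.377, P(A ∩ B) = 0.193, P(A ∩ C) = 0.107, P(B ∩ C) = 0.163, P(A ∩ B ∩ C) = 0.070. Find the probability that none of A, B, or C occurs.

P(A ∪ B ∪ C) = 0.402 + 0.447 + 0.377 − 0.193 − 0.107 − 0.163 + 0.070 = 0.833
P(none) = 1 − 0.833 = 0.167

0.167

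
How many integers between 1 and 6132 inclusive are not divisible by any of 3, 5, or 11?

2972

By inclusion-exclusion,
⌊6132/3⌋ + ⌊6132/5⌋ + ⌊6132/11⌋ − ⌊6132/15⌋ − ⌊6132/33⌋ − ⌊6132/55⌋ + ⌊6132/165⌋ = 2044 + 1226 + 557 − 408 − 185 − 111 + 37 = 3160
6132 − 3160 = 2972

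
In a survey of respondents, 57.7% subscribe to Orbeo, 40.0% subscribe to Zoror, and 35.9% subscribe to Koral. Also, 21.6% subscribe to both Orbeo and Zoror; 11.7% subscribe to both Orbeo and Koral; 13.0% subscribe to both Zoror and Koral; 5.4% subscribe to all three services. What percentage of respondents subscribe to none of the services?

P(union) = 57.7 + 40.0 + 35.9 − 21.6 − 11.7 − 13.0 + 5.4 = 92.7%
P(none) = 100% − 92.7% = 7.3%

7.3%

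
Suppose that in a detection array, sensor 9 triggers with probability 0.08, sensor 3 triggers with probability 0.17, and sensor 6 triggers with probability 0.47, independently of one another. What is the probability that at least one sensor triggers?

0.595292

Since the events are independent, P(none) is the product of the individual non-occurrence probabilities.
P(none) = (1 − 0.08) × (1 − 0.17) × (1 − 0.47) = 0.92 × 0.83 × 0.53 = 0.404708
P(at least one) = 1 − 0.404708 = 0.595292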